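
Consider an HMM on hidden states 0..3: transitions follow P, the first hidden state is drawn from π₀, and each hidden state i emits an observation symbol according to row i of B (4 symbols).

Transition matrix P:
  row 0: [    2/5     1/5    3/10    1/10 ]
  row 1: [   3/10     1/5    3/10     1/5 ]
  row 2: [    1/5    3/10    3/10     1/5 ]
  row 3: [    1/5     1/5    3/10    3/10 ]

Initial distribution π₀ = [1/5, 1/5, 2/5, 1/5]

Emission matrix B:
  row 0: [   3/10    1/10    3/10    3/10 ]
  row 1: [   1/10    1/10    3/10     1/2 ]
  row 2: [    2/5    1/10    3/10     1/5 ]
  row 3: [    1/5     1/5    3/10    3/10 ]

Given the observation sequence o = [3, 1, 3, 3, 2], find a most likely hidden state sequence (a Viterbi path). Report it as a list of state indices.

t=0: δ = [6.000e-02, 1.000e-01, 8.000e-02, 6.000e-02]  (obs o_0=3)
t=1: δ = [3.000e-03, 2.400e-03, 3.000e-03, 4.000e-03]  ψ = [1, 2, 1, 1]  (obs o_1=1)
t=2: δ = [3.600e-04, 4.500e-04, 2.400e-04, 3.600e-04]  ψ = [0, 2, 3, 3]  (obs o_2=3)
t=3: δ = [4.320e-05, 4.500e-05, 2.700e-05, 3.240e-05]  ψ = [0, 1, 1, 3]  (obs o_3=3)
t=4: δ = [5.184e-06, 2.700e-06, 4.050e-06, 2.916e-06]  ψ = [0, 1, 1, 3]  (obs o_4=2)
backtrack: best end state = 0; path = [1, 0, 0, 0, 0]

path = [1, 0, 0, 0, 0]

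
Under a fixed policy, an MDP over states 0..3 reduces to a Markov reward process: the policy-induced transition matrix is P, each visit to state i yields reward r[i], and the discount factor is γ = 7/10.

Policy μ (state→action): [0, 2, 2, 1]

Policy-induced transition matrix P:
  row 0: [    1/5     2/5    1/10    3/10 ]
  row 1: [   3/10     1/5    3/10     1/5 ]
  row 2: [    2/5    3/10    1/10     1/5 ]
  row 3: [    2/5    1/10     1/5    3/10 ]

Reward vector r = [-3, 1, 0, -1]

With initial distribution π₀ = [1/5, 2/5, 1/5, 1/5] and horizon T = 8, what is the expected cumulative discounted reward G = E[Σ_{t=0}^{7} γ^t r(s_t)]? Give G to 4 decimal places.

t=0: π = [0.2000, 0.4000, 0.2000, 0.2000], E[r] = -0.4000, γ^t·E[r] = -0.400000, running G = -0.400000
t=1: π = [0.3200, 0.2400, 0.2000, 0.2400], E[r] = -0.9600, γ^t·E[r] = -0.672000, running G = -1.072000
t=2: π = [0.3120, 0.2600, 0.1720, 0.2560], E[r] = -0.9320, γ^t·E[r] = -0.456680, running G = -1.528680
t=3: π = [0.3116, 0.2540, 0.1776, 0.2568], E[r] = -0.9376, γ^t·E[r] = -0.321597, running G = -1.850277
t=4: π = [0.3123, 0.2544, 0.1765, 0.2568], E[r] = -0.9393, γ^t·E[r] = -0.225521, running G = -2.075798
t=5: π = [0.3121, 0.2544, 0.1766, 0.2569], E[r] = -0.9388, γ^t·E[r] = -0.157785, running G = -2.233583
t=6: π = [0.3121, 0.2544, 0.1766, 0.2569], E[r] = -0.9389, γ^t·E[r] = -0.110464, running G = -2.344047
t=7: π = [0.3121, 0.2544, 0.1766, 0.2569], E[r] = -0.9389, γ^t·E[r] = -0.077323, running G = -2.421370

G = -2.4214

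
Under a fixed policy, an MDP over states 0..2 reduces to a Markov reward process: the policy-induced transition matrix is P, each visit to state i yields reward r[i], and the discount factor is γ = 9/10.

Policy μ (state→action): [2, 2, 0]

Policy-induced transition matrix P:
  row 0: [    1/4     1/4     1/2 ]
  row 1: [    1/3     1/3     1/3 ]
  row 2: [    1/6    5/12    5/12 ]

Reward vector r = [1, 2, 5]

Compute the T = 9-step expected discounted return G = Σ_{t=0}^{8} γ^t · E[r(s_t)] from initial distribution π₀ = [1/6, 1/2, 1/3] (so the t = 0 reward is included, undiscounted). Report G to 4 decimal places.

t=0: π = [0.1667, 0.5000, 0.3333], E[r] = 2.8333, γ^t·E[r] = 2.833333, running G = 2.833333
t=1: π = [0.2639, 0.3472, 0.3889], E[r] = 2.9028, γ^t·E[r] = 2.612500, running G = 5.445833
t=2: π = [0.2465, 0.3438, 0.4097], E[r] = 2.9826, γ^t·E[r] = 2.415938, running G = 7.861771
t=3: π = [0.2445, 0.3469, 0.4086], E[r] = 2.9812, γ^t·E[r] = 2.173289, running G = 10.035060
t=4: π = [0.2449, 0.3470, 0.4081], E[r] = 2.9795, γ^t·E[r] = 1.954869, running G = 11.989928
t=5: π = [0.2449, 0.3469, 0.4082], E[r] = 2.9796, γ^t·E[r] = 1.759399, running G = 13.749328
t=6: π = [0.2449, 0.3469, 0.4082], E[r] = 2.9796, γ^t·E[r] = 1.583478, running G = 15.332806
t=7: π = [0.2449, 0.3469, 0.4082], E[r] = 2.9796, γ^t·E[r] = 1.425130, running G = 16.757936
t=8: π = [0.2449, 0.3469, 0.4082], E[r] = 2.9796, γ^t·E[r] = 1.282617, running G = 18.040552

G = 18.0406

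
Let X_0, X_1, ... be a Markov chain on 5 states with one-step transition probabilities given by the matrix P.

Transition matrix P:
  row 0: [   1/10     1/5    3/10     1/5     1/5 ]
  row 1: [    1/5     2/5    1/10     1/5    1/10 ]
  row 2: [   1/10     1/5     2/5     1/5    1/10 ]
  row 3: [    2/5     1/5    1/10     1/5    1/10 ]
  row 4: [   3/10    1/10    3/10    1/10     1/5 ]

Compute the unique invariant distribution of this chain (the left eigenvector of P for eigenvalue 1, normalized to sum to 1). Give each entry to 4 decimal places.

Balance equations π_j = Σ_i π_i·P[i][j]:
  π_0 = 1/10·π_0 + 1/5·π_1 + 1/10·π_2 + 2/5·π_3 + 3/10·π_4
  π_1 = 1/5·π_0 + 2/5·π_1 + 1/5·π_2 + 1/5·π_3 + 1/10·π_4
  π_2 = 3/10·π_0 + 1/10·π_1 + 2/5·π_2 + 1/10·π_3 + 3/10·π_4
  π_3 = 1/5·π_0 + 1/5·π_1 + 1/5·π_2 + 1/5·π_3 + 1/10·π_4
  normalize: π_0 + π_1 + π_2 + π_3 + π_4 = 1
Solving the linear system gives exactly π = [27/131, 275/1179, 283/1179, 220/1179, 158/1179].

π = [0.2061, 0.2332, 0.2400, 0.1866, 0.1340]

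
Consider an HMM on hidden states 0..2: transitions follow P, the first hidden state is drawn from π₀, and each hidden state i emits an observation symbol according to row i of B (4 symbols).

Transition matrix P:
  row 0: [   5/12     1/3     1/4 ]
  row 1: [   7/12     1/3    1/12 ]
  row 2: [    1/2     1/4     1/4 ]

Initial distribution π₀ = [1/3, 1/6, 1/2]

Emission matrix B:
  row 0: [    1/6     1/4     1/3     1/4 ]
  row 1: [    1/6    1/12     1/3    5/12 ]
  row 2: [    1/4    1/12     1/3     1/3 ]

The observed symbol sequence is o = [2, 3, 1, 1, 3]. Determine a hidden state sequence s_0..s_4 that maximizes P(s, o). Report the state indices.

t=0: δ = [1.111e-01, 5.556e-02, 1.667e-01]  (obs o_0=2)
t=1: δ = [2.083e-02, 1.736e-02, 1.389e-02]  ψ = [2, 2, 2]  (obs o_1=3)
t=2: δ = [2.532e-03, 5.787e-04, 4.340e-04]  ψ = [1, 0, 0]  (obs o_2=1)
t=3: δ = [2.637e-04, 7.033e-05, 5.275e-05]  ψ = [0, 0, 0]  (obs o_3=1)
t=4: δ = [2.747e-05, 3.663e-05, 2.198e-05]  ψ = [0, 0, 0]  (obs o_4=3)
backtrack: best end state = 1; path = [2, 1, 0, 0, 1]

path = [2, 1, 0, 0, 1]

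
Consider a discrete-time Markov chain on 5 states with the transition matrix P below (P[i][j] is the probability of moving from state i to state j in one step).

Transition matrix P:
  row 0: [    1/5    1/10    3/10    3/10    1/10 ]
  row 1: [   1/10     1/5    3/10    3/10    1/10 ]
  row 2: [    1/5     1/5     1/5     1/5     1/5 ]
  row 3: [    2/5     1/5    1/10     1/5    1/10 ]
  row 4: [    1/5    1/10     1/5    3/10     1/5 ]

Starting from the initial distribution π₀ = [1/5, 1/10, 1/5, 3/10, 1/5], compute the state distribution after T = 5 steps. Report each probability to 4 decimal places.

t=0: π = [0.2000, 0.1000, 0.2000, 0.3000, 0.2000]
t=1: π = [0.2500, 0.1600, 0.2000, 0.2500, 0.1400]
t=2: π = [0.2340, 0.1610, 0.2160, 0.2550, 0.1340]
t=3: π = [0.2349, 0.1632, 0.2140, 0.2529, 0.1350]
t=4: π = [0.2343, 0.1630, 0.2145, 0.2533, 0.1349]
t=5: π = [0.2344, 0.1631, 0.2144, 0.2532, 0.1349]

π = [0.2344, 0.1631, 0.2144, 0.2532, 0.1349]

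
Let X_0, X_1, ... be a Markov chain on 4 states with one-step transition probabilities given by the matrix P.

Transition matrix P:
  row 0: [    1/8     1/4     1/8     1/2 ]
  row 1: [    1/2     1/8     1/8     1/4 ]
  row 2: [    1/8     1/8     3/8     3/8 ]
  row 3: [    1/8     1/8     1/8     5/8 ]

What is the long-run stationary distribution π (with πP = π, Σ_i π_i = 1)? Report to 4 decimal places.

Balance equations π_j = Σ_i π_i·P[i][j]:
  π_0 = 1/8·π_0 + 1/2·π_1 + 1/8·π_2 + 1/8·π_3
  π_1 = 1/4·π_0 + 1/8·π_1 + 1/8·π_2 + 1/8·π_3
  π_2 = 1/8·π_0 + 1/8·π_1 + 3/8·π_2 + 1/8·π_3
  normalize: π_0 + π_1 + π_2 + π_3 = 1
Solving the linear system gives exactly π = [11/61, 9/61, 1/6, 185/366].

π = [0.1803, 0.1475, 0.1667, 0.5055]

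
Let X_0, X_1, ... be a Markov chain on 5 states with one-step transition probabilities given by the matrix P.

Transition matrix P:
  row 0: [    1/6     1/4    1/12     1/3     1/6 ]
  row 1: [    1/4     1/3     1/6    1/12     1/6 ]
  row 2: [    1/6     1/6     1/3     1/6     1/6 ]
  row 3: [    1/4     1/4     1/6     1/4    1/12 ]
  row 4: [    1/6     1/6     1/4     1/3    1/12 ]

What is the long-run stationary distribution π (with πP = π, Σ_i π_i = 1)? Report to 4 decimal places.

Balance equations π_j = Σ_i π_i·P[i][j]:
  π_0 = 1/6·π_0 + 1/4·π_1 + 1/6·π_2 + 1/4·π_3 + 1/6·π_4
  π_1 = 1/4·π_0 + 1/3·π_1 + 1/6·π_2 + 1/4·π_3 + 1/6·π_4
  π_2 = 1/12·π_0 + 1/6·π_1 + 1/3·π_2 + 1/6·π_3 + 1/4·π_4
  π_3 = 1/3·π_0 + 1/12·π_1 + 1/6·π_2 + 1/4·π_3 + 1/3·π_4
  normalize: π_0 + π_1 + π_2 + π_3 + π_4 = 1
Solving the linear system gives exactly π = [160/779, 2080/8569, 1655/8569, 1902/8569, 1172/8569].

π = [0.2054, 0.2427, 0.1931, 0.2220, 0.1368]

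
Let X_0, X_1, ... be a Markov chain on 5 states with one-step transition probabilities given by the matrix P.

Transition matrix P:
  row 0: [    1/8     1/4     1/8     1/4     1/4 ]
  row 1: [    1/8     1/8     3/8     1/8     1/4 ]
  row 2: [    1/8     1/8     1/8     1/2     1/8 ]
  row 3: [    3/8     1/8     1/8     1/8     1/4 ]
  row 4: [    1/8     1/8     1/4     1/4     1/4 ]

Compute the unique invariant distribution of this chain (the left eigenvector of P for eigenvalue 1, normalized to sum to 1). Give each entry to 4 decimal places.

Balance equations π_j = Σ_i π_i·P[i][j]:
  π_0 = 1/8·π_0 + 1/8·π_1 + 1/8·π_2 + 3/8·π_3 + 1/8·π_4
  π_1 = 1/4·π_0 + 1/8·π_1 + 1/8·π_2 + 1/8·π_3 + 1/8·π_4
  π_2 = 1/8·π_0 + 3/8·π_1 + 1/8·π_2 + 1/8·π_3 + 1/4·π_4
  π_3 = 1/4·π_0 + 1/8·π_1 + 1/2·π_2 + 1/8·π_3 + 1/4·π_4
  normalize: π_0 + π_1 + π_2 + π_3 + π_4 = 1
Solving the linear system gives exactly π = [167/893, 265/1786, 170/893, 443/1786, 202/893].

π = [0.1870, 0.1484, 0.1904, 0.2480, 0.2262]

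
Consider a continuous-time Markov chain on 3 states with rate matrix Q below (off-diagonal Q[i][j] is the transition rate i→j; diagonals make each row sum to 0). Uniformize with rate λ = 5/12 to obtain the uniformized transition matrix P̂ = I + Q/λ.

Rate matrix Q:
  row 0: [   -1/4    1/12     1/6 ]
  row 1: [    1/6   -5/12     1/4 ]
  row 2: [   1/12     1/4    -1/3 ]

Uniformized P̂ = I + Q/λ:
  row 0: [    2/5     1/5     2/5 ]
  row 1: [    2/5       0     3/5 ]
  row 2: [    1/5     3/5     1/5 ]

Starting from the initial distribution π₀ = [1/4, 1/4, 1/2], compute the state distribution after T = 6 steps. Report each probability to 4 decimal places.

t=0: π = [0.2500, 0.2500, 0.5000]
t=1: π = [0.3000, 0.3500, 0.3500]
t=2: π = [0.3300, 0.2700, 0.4000]
t=3: π = [0.3200, 0.3060, 0.3740]
t=4: π = [0.3252, 0.2884, 0.3864]
t=5: π = [0.3227, 0.2969, 0.3804]
t=6: π = [0.3239, 0.2928, 0.3833]

π = [0.3239, 0.2928, 0.3833]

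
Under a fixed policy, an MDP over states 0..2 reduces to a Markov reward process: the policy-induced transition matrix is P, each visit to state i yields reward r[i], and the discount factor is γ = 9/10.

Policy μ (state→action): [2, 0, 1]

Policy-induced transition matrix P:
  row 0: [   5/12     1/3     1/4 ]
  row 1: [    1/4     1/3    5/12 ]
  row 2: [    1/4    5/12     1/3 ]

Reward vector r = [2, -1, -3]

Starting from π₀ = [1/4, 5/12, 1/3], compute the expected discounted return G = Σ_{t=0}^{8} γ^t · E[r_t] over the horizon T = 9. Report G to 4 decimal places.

t=0: π = [0.2500, 0.4167, 0.3333], E[r] = -0.9167, γ^t·E[r] = -0.916667, running G = -0.916667
t=1: π = [0.2917, 0.3611, 0.3472], E[r] = -0.8194, γ^t·E[r] = -0.737500, running G = -1.654167
t=2: π = [0.2986, 0.3623, 0.3391], E[r] = -0.7824, γ^t·E[r] = -0.633750, running G = -2.287917
t=3: π = [0.2998, 0.3616, 0.3386], E[r] = -0.7780, γ^t·E[r] = -0.567141, running G = -2.855057
t=4: π = [0.3000, 0.3616, 0.3385], E[r] = -0.7771, γ^t·E[r] = -0.509846, running G = -3.364904
t=5: π = [0.3000, 0.3615, 0.3385], E[r] = -0.7770, γ^t·E[r] = -0.458782, running G = -3.823686
t=6: π = [0.3000, 0.3615, 0.3385], E[r] = -0.7769, γ^t·E[r] = -0.412891, running G = -4.236577
t=7: π = [0.3000, 0.3615, 0.3385], E[r] = -0.7769, γ^t·E[r] = -0.371600, running G = -4.608177
t=8: π = [0.3000, 0.3615, 0.3385], E[r] = -0.7769, γ^t·E[r] = -0.334440, running G = -4.942617

G = -4.9426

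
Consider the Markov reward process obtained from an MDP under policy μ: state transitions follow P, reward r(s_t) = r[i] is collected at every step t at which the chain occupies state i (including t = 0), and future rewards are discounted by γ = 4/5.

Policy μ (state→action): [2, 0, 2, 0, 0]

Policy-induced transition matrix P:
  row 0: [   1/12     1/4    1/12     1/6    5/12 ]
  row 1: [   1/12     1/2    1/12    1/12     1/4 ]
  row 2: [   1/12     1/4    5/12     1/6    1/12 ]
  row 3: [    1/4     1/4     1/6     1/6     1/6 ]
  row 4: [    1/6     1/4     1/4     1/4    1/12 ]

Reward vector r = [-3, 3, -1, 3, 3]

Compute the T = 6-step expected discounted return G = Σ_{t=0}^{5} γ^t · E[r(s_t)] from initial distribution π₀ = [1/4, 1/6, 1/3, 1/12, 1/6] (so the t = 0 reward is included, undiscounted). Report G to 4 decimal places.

t=0: π = [0.2500, 0.1667, 0.3333, 0.0833, 0.1667], E[r] = 0.1667, γ^t·E[r] = 0.166667, running G = 0.166667
t=1: π = [0.1111, 0.2917, 0.2292, 0.1667, 0.2014], E[r] = 1.4167, γ^t·E[r] = 1.133333, running G = 1.300000
t=2: π = [0.1279, 0.3229, 0.2072, 0.1591, 0.1829], E[r] = 1.4039, γ^t·E[r] = 0.898519, running G = 2.198519
t=3: π = [0.1251, 0.3307, 0.1961, 0.1550, 0.1930], E[r] = 1.4649, γ^t·E[r] = 0.750025, running G = 2.948543
t=4: π = [0.1253, 0.3327, 0.1938, 0.1552, 0.1931], E[r] = 1.4733, γ^t·E[r] = 0.603453, running G = 3.551997
t=5: π = [0.1253, 0.3332, 0.1930, 0.1550, 0.1935], E[r] = 1.4761, γ^t·E[r] = 0.483686, running G = 4.035683

G = 4.0357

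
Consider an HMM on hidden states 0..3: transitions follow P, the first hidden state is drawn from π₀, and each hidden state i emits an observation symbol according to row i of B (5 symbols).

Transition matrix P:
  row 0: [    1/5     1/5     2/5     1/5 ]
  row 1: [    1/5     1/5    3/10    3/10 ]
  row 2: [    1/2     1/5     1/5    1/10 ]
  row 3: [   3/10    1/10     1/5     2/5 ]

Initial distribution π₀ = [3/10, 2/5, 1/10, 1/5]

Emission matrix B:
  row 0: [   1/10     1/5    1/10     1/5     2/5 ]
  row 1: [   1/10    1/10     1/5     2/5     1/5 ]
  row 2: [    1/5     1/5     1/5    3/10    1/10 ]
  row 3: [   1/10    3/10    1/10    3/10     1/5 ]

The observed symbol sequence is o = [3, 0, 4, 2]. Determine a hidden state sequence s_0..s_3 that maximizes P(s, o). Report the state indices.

path = [1, 2, 0, 2]

t=0: δ = [6.000e-02, 1.600e-01, 3.000e-02, 6.000e-02]  (obs o_0=3)
t=1: δ = [3.200e-03, 3.200e-03, 9.600e-03, 4.800e-03]  ψ = [1, 1, 1, 1]  (obs o_1=0)
t=2: δ = [1.920e-03, 3.840e-04, 1.920e-04, 3.840e-04]  ψ = [2, 2, 2, 3]  (obs o_2=4)
t=3: δ = [3.840e-05, 7.680e-05, 1.536e-04, 3.840e-05]  ψ = [0, 0, 0, 0]  (obs o_3=2)
backtrack: best end state = 2; path = [1, 2, 0, 2]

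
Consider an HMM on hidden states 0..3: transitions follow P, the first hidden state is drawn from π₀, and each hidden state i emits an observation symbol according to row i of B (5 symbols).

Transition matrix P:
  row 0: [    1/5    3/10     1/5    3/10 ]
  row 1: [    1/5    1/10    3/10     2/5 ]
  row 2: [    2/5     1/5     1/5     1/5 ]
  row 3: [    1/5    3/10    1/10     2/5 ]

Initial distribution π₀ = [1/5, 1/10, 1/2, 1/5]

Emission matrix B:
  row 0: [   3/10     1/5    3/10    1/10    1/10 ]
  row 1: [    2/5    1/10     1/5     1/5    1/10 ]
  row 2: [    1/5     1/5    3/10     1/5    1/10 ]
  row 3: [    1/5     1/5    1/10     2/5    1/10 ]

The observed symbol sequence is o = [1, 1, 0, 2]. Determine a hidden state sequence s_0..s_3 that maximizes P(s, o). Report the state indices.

path = [2, 0, 1, 2]

t=0: δ = [4.000e-02, 1.000e-02, 1.000e-01, 4.000e-02]  (obs o_0=1)
t=1: δ = [8.000e-03, 2.000e-03, 4.000e-03, 4.000e-03]  ψ = [2, 2, 2, 2]  (obs o_1=1)
t=2: δ = [4.800e-04, 9.600e-04, 3.200e-04, 4.800e-04]  ψ = [0, 0, 0, 0]  (obs o_2=0)
t=3: δ = [5.760e-05, 2.880e-05, 8.640e-05, 3.840e-05]  ψ = [1, 0, 1, 1]  (obs o_3=2)
backtrack: best end state = 2; path = [2, 0, 1, 2]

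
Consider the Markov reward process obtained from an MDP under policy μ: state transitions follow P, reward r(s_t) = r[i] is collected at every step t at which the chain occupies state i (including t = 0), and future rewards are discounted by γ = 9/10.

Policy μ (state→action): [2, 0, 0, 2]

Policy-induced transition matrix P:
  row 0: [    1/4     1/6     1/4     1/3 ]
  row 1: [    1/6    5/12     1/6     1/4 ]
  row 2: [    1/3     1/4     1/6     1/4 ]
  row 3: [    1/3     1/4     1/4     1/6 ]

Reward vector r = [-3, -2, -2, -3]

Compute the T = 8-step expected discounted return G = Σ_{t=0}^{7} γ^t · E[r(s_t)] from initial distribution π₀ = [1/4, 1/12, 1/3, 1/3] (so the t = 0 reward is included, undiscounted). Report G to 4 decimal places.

t=0: π = [0.2500, 0.0833, 0.3333, 0.3333], E[r] = -2.5833, γ^t·E[r] = -2.583333, running G = -2.583333
t=1: π = [0.2986, 0.2431, 0.2153, 0.2431], E[r] = -2.5417, γ^t·E[r] = -2.287500, running G = -4.870833
t=2: π = [0.2679, 0.2656, 0.2118, 0.2546], E[r] = -2.5226, γ^t·E[r] = -2.043281, running G = -6.914115
t=3: π = [0.2667, 0.2719, 0.2102, 0.2511], E[r] = -2.5178, γ^t·E[r] = -1.835508, running G = -8.749622
t=4: π = [0.2658, 0.2731, 0.2098, 0.2513], E[r] = -2.5171, γ^t·E[r] = -1.651459, running G = -10.401081
t=5: π = [0.2657, 0.2734, 0.2098, 0.2512], E[r] = -2.5169, γ^t·E[r] = -1.486190, running G = -11.887271
t=6: π = [0.2656, 0.2734, 0.2097, 0.2512], E[r] = -2.5168, γ^t·E[r] = -1.337551, running G = -13.224822
t=7: π = [0.2656, 0.2734, 0.2097, 0.2512], E[r] = -2.5168, γ^t·E[r] = -1.203792, running G = -14.428614

G = -14.4286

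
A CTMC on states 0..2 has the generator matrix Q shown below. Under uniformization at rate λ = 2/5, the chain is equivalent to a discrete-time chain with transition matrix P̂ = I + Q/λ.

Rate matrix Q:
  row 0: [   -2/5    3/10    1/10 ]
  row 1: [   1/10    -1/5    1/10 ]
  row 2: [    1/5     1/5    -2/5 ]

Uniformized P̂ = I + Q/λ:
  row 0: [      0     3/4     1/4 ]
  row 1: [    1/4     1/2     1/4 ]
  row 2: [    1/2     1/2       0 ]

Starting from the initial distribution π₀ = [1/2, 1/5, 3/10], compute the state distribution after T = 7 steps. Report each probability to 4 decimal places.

π = [0.2400, 0.5600, 0.2000]

t=0: π = [0.5000, 0.2000, 0.3000]
t=1: π = [0.2000, 0.6250, 0.1750]
t=2: π = [0.2438, 0.5500, 0.2063]
t=3: π = [0.2406, 0.5609, 0.1984]
t=4: π = [0.2395, 0.5602, 0.2004]
t=5: π = [0.2402, 0.5599, 0.1999]
t=6: π = [0.2399, 0.5601, 0.2000]
t=7: π = [0.2400, 0.5600, 0.2000]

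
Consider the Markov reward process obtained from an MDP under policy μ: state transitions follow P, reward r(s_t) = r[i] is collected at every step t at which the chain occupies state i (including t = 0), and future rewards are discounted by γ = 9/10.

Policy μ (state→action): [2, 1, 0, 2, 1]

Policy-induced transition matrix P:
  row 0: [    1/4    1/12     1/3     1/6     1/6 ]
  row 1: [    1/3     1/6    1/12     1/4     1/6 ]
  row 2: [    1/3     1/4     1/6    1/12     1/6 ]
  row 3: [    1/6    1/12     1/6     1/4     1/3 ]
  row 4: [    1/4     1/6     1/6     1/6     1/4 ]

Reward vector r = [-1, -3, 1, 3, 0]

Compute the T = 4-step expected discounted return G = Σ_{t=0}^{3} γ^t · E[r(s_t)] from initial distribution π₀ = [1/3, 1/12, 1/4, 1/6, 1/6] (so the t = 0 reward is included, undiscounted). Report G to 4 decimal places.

G = 0.2067

t=0: π = [0.3333, 0.0833, 0.2500, 0.1667, 0.1667], E[r] = 0.1667, γ^t·E[r] = 0.166667, running G = 0.166667
t=1: π = [0.2639, 0.1458, 0.2153, 0.1667, 0.2083], E[r] = 0.0139, γ^t·E[r] = 0.012500, running G = 0.179167
t=2: π = [0.2662, 0.1487, 0.1985, 0.1748, 0.2118], E[r] = 0.0104, γ^t·E[r] = 0.008438, running G = 0.187604
t=3: π = [0.2644, 0.1465, 0.1986, 0.1771, 0.2134], E[r] = 0.0261, γ^t·E[r] = 0.019055, running G = 0.206659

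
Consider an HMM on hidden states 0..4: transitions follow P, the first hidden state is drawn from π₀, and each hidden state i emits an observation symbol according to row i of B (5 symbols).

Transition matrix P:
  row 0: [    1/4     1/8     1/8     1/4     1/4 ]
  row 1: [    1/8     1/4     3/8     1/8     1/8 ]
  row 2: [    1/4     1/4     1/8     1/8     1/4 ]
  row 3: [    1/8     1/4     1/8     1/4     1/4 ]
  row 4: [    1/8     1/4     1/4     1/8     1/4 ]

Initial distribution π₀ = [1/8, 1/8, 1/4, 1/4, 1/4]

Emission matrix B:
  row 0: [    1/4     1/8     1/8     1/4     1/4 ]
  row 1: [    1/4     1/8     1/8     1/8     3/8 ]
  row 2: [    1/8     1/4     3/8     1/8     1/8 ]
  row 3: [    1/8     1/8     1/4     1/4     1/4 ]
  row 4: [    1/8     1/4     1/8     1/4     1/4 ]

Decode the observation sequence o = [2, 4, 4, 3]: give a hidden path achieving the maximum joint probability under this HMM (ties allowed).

t=0: δ = [1.562e-02, 1.562e-02, 9.375e-02, 6.250e-02, 3.125e-02]  (obs o_0=2)
t=1: δ = [5.859e-03, 8.789e-03, 1.465e-03, 3.906e-03, 5.859e-03]  ψ = [2, 2, 2, 3, 2]  (obs o_1=4)
t=2: δ = [3.662e-04, 8.240e-04, 4.120e-04, 3.662e-04, 3.662e-04]  ψ = [0, 1, 1, 0, 0]  (obs o_2=4)
t=3: δ = [2.575e-05, 2.575e-05, 3.862e-05, 2.575e-05, 2.575e-05]  ψ = [1, 1, 1, 1, 1]  (obs o_3=3)
backtrack: best end state = 2; path = [2, 1, 1, 2]

path = [2, 1, 1, 2]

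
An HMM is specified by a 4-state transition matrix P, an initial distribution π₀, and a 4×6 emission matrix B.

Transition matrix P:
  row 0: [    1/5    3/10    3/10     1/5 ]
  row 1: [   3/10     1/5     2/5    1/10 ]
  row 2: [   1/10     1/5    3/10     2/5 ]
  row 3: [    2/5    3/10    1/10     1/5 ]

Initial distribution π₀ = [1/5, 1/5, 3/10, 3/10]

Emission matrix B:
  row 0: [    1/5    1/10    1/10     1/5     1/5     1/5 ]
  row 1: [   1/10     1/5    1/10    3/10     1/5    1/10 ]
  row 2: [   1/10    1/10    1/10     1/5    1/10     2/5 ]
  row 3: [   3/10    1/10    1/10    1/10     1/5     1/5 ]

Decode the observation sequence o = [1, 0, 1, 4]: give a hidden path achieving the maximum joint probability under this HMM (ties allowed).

path = [2, 3, 1, 0]

t=0: δ = [2.000e-02, 4.000e-02, 3.000e-02, 3.000e-02]  (obs o_0=1)
t=1: δ = [2.400e-03, 9.000e-04, 1.600e-03, 3.600e-03]  ψ = [1, 3, 1, 2]  (obs o_1=0)
t=2: δ = [1.440e-04, 2.160e-04, 7.200e-05, 7.200e-05]  ψ = [3, 3, 0, 3]  (obs o_2=1)
t=3: δ = [1.296e-05, 8.640e-06, 8.640e-06, 5.760e-06]  ψ = [1, 0, 1, 0]  (obs o_3=4)
backtrack: best end state = 0; path = [2, 3, 1, 0]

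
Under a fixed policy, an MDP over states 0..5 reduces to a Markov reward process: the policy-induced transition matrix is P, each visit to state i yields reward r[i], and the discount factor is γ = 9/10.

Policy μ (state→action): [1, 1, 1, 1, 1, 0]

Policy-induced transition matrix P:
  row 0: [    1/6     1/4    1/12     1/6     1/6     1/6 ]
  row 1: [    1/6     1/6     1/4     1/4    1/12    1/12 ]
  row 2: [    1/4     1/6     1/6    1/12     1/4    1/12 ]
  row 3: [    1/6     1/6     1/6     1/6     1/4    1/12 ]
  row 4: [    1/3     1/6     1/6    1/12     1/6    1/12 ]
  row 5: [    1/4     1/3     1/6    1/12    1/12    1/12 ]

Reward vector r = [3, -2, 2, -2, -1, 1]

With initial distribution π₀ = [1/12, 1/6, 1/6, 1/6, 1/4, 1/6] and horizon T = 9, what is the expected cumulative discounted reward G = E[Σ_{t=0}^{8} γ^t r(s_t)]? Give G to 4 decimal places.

t=0: π = [0.0833, 0.1667, 0.1667, 0.1667, 0.2500, 0.1667], E[r] = -0.1667, γ^t·E[r] = -0.166667, running G = -0.166667
t=1: π = [0.2361, 0.2014, 0.1736, 0.1319, 0.1667, 0.0903], E[r] = 0.3125, γ^t·E[r] = 0.281250, running G = 0.114583
t=2: π = [0.2164, 0.2014, 0.1638, 0.1476, 0.1678, 0.1030], E[r] = 0.2141, γ^t·E[r] = 0.173438, running G = 0.288021
t=3: π = [0.2169, 0.2019, 0.1654, 0.1472, 0.1672, 0.1014], E[r] = 0.2174, γ^t·E[r] = 0.158449, running G = 0.446470
t=4: π = [0.2168, 0.2016, 0.1654, 0.1473, 0.1675, 0.1014], E[r] = 0.2172, γ^t·E[r] = 0.142504, running G = 0.588974
t=5: π = [0.2168, 0.2016, 0.1654, 0.1473, 0.1675, 0.1014], E[r] = 0.2173, γ^t·E[r] = 0.128337, running G = 0.717311
t=6: π = [0.2168, 0.2016, 0.1654, 0.1473, 0.1675, 0.1014], E[r] = 0.2173, γ^t·E[r] = 0.115506, running G = 0.832817
t=7: π = [0.2168, 0.2016, 0.1654, 0.1473, 0.1675, 0.1014], E[r] = 0.2173, γ^t·E[r] = 0.103954, running G = 0.936771
t=8: π = [0.2168, 0.2016, 0.1654, 0.1473, 0.1675, 0.1014], E[r] = 0.2173, γ^t·E[r] = 0.093558, running G = 1.030329

G = 1.0303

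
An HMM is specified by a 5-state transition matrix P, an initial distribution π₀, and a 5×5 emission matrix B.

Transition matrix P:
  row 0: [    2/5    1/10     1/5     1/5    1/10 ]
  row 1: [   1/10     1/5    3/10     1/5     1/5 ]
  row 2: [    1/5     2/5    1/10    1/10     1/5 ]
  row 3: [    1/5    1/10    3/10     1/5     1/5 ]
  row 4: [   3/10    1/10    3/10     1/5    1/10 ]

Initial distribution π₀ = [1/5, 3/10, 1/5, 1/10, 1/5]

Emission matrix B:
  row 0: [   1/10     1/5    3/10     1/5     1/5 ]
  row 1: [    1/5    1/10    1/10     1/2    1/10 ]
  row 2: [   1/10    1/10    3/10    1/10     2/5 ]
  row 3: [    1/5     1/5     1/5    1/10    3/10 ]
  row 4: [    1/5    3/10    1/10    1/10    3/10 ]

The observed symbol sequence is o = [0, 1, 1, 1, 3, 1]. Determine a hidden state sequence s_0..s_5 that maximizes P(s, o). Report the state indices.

t=0: δ = [2.000e-02, 6.000e-02, 2.000e-02, 2.000e-02, 4.000e-02]  (obs o_0=0)
t=1: δ = [2.400e-03, 1.200e-03, 1.800e-03, 2.400e-03, 3.600e-03]  ψ = [4, 1, 1, 1, 1]  (obs o_1=1)
t=2: δ = [2.160e-04, 7.200e-05, 1.080e-04, 1.440e-04, 1.440e-04]  ψ = [4, 2, 4, 4, 3]  (obs o_2=1)
t=3: δ = [1.728e-05, 4.320e-06, 4.320e-06, 8.640e-06, 8.640e-06]  ψ = [0, 2, 0, 0, 3]  (obs o_3=1)
t=4: δ = [1.382e-06, 8.640e-07, 3.456e-07, 3.456e-07, 1.728e-07]  ψ = [0, 0, 0, 0, 0]  (obs o_4=3)
t=5: δ = [1.106e-07, 1.728e-08, 2.765e-08, 5.530e-08, 5.184e-08]  ψ = [0, 1, 0, 0, 1]  (obs o_5=1)
backtrack: best end state = 0; path = [1, 4, 0, 0, 0, 0]

path = [1, 4, 0, 0, 0, 0]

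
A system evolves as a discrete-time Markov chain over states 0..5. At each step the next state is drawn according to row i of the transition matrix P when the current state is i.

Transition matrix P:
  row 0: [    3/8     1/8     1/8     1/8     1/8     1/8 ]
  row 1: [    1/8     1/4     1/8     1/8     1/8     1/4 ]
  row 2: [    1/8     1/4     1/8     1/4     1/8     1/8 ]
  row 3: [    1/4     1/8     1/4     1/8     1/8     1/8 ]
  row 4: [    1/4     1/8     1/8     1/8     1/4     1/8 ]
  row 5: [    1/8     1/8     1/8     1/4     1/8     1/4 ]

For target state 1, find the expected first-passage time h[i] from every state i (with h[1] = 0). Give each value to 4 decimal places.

h = [6.9861, 0.0000, 6.0990, 6.8752, 6.9861, 6.9703]

First-step conditioning: h[1] = 0; for i ≠ 1, h[i] = 1 + Σ_k P[i][k]·h[k].
  h[0] = 1 + 3/8·h[0] + 1/8·h[2] + 1/8·h[3] + 1/8·h[4] + 1/8·h[5]
  h[2] = 1 + 1/8·h[0] + 1/8·h[2] + 1/4·h[3] + 1/8·h[4] + 1/8·h[5]
  h[3] = 1 + 1/4·h[0] + 1/4·h[2] + 1/8·h[3] + 1/8·h[4] + 1/8·h[5]
  h[4] = 1 + 1/4·h[0] + 1/8·h[2] + 1/8·h[3] + 1/4·h[4] + 1/8·h[5]
  h[5] = 1 + 1/8·h[0] + 1/8·h[2] + 1/4·h[3] + 1/8·h[4] + 1/4·h[5]
Solving the 5×5 linear system over states ≠ 1 gives exactly h = [3528/505, 0, 616/101, 3472/505, 3528/505, 704/101] (h[1] = 0 is the target).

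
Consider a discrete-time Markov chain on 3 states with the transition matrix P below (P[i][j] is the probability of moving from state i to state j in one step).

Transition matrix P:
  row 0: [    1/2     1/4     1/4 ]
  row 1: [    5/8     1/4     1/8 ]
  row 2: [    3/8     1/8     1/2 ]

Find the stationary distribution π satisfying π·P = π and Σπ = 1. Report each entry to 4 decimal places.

Balance equations π_j = Σ_i π_i·P[i][j]:
  π_0 = 1/2·π_0 + 5/8·π_1 + 3/8·π_2
  π_1 = 1/4·π_0 + 1/4·π_1 + 1/8·π_2
  normalize: π_0 + π_1 + π_2 = 1
Solving the linear system gives exactly π = [23/47, 10/47, 14/47].

π = [0.4894, 0.2128, 0.2979]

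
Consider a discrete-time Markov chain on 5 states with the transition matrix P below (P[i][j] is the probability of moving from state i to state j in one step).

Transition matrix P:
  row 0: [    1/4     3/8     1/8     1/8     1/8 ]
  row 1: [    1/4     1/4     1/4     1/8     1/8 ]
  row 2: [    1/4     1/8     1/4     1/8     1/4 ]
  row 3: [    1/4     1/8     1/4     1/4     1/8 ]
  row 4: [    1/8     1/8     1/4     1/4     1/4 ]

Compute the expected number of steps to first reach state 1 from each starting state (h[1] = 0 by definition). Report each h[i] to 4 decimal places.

First-step conditioning: h[1] = 0; for i ≠ 1, h[i] = 1 + Σ_k P[i][k]·h[k].
  h[0] = 1 + 1/4·h[0] + 1/8·h[2] + 1/8·h[3] + 1/8·h[4]
  h[2] = 1 + 1/4·h[0] + 1/4·h[2] + 1/8·h[3] + 1/4·h[4]
  h[3] = 1 + 1/4·h[0] + 1/4·h[2] + 1/4·h[3] + 1/8·h[4]
  h[4] = 1 + 1/8·h[0] + 1/4·h[2] + 1/4·h[3] + 1/4·h[4]
Solving the 4×4 linear system over states ≠ 1 gives exactly h = [2680/651, 0, 3592/651, 1192/217, 3704/651] (h[1] = 0 is the target).

h = [4.1167, 0.0000, 5.5177, 5.4931, 5.6897]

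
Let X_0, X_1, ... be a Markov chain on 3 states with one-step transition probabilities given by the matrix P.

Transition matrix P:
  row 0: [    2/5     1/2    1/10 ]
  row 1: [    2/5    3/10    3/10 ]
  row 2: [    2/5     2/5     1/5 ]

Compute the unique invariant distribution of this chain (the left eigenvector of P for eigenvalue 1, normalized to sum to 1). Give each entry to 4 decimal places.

Balance equations π_j = Σ_i π_i·P[i][j]:
  π_0 = 2/5·π_0 + 2/5·π_1 + 2/5·π_2
  π_1 = 1/2·π_0 + 3/10·π_1 + 2/5·π_2
  normalize: π_0 + π_1 + π_2 = 1
Solving the linear system gives exactly π = [2/5, 2/5, 1/5].

π = [0.4000, 0.4000, 0.2000]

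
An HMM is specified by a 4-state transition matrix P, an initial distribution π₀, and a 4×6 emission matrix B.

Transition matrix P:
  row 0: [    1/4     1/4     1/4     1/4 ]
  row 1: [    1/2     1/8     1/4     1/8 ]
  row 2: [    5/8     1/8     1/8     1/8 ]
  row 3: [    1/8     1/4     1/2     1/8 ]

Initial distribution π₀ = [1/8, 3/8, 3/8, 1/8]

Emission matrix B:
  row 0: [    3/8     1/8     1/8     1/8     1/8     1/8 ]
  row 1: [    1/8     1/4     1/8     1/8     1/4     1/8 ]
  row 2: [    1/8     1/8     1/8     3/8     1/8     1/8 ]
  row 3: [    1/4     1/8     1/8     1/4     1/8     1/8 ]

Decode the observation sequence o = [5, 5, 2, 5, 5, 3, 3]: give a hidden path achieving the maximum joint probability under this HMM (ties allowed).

t=0: δ = [1.562e-02, 4.688e-02, 4.688e-02, 1.562e-02]  (obs o_0=5)
t=1: δ = [3.662e-03, 7.324e-04, 1.465e-03, 7.324e-04]  ψ = [2, 1, 1, 1]  (obs o_1=5)
t=2: δ = [1.144e-04, 1.144e-04, 1.144e-04, 1.144e-04]  ψ = [0, 0, 0, 0]  (obs o_2=2)
t=3: δ = [8.941e-06, 3.576e-06, 7.153e-06, 3.576e-06]  ψ = [2, 0, 3, 0]  (obs o_3=5)
t=4: δ = [5.588e-07, 2.794e-07, 2.794e-07, 2.794e-07]  ψ = [2, 0, 0, 0]  (obs o_4=5)
t=5: δ = [2.183e-08, 1.746e-08, 5.239e-08, 3.492e-08]  ψ = [2, 0, 0, 0]  (obs o_5=3)
t=6: δ = [4.093e-09, 1.091e-09, 6.548e-09, 1.637e-09]  ψ = [2, 3, 3, 2]  (obs o_6=3)
backtrack: best end state = 2; path = [2, 0, 3, 2, 0, 3, 2]

path = [2, 0, 3, 2, 0, 3, 2]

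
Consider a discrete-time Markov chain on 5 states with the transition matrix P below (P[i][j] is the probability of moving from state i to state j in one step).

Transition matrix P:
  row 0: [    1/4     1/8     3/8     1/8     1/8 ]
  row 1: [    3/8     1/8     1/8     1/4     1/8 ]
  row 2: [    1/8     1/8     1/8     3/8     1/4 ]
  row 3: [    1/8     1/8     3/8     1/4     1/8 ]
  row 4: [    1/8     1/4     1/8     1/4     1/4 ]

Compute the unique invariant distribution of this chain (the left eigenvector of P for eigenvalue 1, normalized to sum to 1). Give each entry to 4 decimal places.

Balance equations π_j = Σ_i π_i·P[i][j]:
  π_0 = 1/4·π_0 + 3/8·π_1 + 1/8·π_2 + 1/8·π_3 + 1/8·π_4
  π_1 = 1/8·π_0 + 1/8·π_1 + 1/8·π_2 + 1/8·π_3 + 1/4·π_4
  π_2 = 3/8·π_0 + 1/8·π_1 + 1/8·π_2 + 3/8·π_3 + 1/8·π_4
  π_3 = 1/8·π_0 + 1/4·π_1 + 3/8·π_2 + 1/4·π_3 + 1/4·π_4
  normalize: π_0 + π_1 + π_2 + π_3 + π_4 = 1
Solving the linear system gives exactly π = [22/119, 5/34, 4/17, 61/238, 3/17].

π = [0.1849, 0.1471, 0.2353, 0.2563, 0.1765]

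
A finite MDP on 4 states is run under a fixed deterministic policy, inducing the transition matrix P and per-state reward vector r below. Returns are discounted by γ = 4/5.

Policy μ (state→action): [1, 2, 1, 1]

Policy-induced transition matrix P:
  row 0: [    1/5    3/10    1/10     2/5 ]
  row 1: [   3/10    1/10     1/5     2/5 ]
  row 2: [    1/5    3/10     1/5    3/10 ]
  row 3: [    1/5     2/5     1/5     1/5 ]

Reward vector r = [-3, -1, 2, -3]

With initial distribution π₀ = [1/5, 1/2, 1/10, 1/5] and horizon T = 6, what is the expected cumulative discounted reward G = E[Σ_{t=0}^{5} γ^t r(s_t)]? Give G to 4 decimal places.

t=0: π = [0.2000, 0.5000, 0.1000, 0.2000], E[r] = -1.5000, γ^t·E[r] = -1.500000, running G = -1.500000
t=1: π = [0.2500, 0.2200, 0.1800, 0.3500], E[r] = -1.6600, γ^t·E[r] = -1.328000, running G = -2.828000
t=2: π = [0.2220, 0.2910, 0.1750, 0.3120], E[r] = -1.5430, γ^t·E[r] = -0.987520, running G = -3.815520
t=3: π = [0.2291, 0.2730, 0.1778, 0.3201], E[r] = -1.5650, γ^t·E[r] = -0.801280, running G = -4.616800
t=4: π = [0.2273, 0.2774, 0.1771, 0.3182], E[r] = -1.5597, γ^t·E[r] = -0.638865, running G = -5.255665
t=5: π = [0.2277, 0.2763, 0.1773, 0.3187], E[r] = -1.5610, γ^t·E[r] = -0.511500, running G = -5.767165

G = -5.7672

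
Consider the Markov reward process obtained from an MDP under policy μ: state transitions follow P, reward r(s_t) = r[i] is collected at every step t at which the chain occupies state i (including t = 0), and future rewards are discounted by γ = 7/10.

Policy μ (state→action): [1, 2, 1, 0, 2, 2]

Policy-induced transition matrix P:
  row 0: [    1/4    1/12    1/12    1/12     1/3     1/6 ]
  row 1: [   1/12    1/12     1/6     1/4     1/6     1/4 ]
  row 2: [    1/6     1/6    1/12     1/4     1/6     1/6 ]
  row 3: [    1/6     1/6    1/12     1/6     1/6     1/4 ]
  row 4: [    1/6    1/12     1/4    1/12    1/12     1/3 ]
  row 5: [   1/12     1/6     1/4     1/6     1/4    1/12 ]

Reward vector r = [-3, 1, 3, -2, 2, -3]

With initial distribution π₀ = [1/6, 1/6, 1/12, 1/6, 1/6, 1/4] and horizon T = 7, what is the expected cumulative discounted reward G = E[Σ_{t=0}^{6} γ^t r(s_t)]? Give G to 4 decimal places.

t=0: π = [0.1667, 0.1667, 0.0833, 0.1667, 0.1667, 0.2500], E[r] = -0.8333, γ^t·E[r] = -0.833333, running G = -0.833333
t=1: π = [0.1458, 0.1250, 0.1667, 0.1597, 0.2014, 0.2014], E[r] = -0.3333, γ^t·E[r] = -0.233333, running G = -1.066667
t=2: π = [0.1516, 0.1273, 0.1609, 0.1620, 0.1910, 0.2072], E[r] = -0.4086, γ^t·E[r] = -0.200197, running G = -1.266863
t=3: π = [0.1514, 0.1275, 0.1603, 0.1621, 0.1933, 0.2053], E[r] = -0.3996, γ^t·E[r] = -0.137061, running G = -1.403924
t=4: π = [0.1515, 0.1273, 0.1604, 0.1619, 0.1929, 0.2059], E[r] = -0.4019, γ^t·E[r] = -0.096493, running G = -1.500417
t=5: π = [0.1515, 0.1274, 0.1604, 0.1619, 0.1930, 0.2058], E[r] = -0.4011, γ^t·E[r] = -0.067420, running G = -1.567837
t=6: π = [0.1515, 0.1273, 0.1604, 0.1619, 0.1930, 0.2058], E[r] = -0.4013, γ^t·E[r] = -0.047216, running G = -1.615053

G = -1.6151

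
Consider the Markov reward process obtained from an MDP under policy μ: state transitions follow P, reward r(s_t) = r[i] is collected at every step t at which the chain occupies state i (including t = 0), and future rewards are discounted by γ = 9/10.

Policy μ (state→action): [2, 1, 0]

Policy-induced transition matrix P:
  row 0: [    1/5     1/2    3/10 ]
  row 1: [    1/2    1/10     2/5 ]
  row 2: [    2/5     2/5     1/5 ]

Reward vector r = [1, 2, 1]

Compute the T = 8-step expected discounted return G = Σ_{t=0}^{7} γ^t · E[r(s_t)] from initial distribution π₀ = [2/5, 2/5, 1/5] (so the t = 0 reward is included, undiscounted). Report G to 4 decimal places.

G = 7.6594

t=0: π = [0.4000, 0.4000, 0.2000], E[r] = 1.4000, γ^t·E[r] = 1.400000, running G = 1.400000
t=1: π = [0.3600, 0.3200, 0.3200], E[r] = 1.3200, γ^t·E[r] = 1.188000, running G = 2.588000
t=2: π = [0.3600, 0.3400, 0.3000], E[r] = 1.3400, γ^t·E[r] = 1.085400, running G = 3.673400
t=3: π = [0.3620, 0.3340, 0.3040], E[r] = 1.3340, γ^t·E[r] = 0.972486, running G = 4.645886
t=4: π = [0.3610, 0.3360, 0.3030], E[r] = 1.3360, γ^t·E[r] = 0.876550, running G = 5.522436
t=5: π = [0.3614, 0.3353, 0.3033], E[r] = 1.3353, γ^t·E[r] = 0.788481, running G = 6.310917
t=6: π = [0.3613, 0.3356, 0.3032], E[r] = 1.3356, γ^t·E[r] = 0.709766, running G = 7.020683
t=7: π = [0.3613, 0.3355, 0.3032], E[r] = 1.3355, γ^t·E[r] = 0.638746, running G = 7.659429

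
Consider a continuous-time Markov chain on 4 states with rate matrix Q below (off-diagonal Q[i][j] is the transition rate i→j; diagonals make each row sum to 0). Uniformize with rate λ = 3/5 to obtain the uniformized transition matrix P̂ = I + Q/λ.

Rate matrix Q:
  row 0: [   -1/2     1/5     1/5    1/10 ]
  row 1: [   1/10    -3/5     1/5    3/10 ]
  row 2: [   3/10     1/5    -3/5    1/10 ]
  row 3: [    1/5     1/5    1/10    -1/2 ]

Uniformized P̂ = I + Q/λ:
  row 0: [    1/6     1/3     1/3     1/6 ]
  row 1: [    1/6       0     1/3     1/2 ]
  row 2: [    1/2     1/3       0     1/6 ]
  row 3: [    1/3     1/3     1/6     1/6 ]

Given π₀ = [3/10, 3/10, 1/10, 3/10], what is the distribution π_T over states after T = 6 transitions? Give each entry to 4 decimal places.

t=0: π = [0.3000, 0.3000, 0.1000, 0.3000]
t=1: π = [0.2500, 0.2333, 0.2500, 0.2667]
t=2: π = [0.2944, 0.2556, 0.2056, 0.2444]
t=3: π = [0.2759, 0.2481, 0.2241, 0.2519]
t=4: π = [0.2833, 0.2506, 0.2167, 0.2494]
t=5: π = [0.2805, 0.2498, 0.2195, 0.2502]
t=6: π = [0.2816, 0.2501, 0.2184, 0.2499]

π = [0.2816, 0.2501, 0.2184, 0.2499]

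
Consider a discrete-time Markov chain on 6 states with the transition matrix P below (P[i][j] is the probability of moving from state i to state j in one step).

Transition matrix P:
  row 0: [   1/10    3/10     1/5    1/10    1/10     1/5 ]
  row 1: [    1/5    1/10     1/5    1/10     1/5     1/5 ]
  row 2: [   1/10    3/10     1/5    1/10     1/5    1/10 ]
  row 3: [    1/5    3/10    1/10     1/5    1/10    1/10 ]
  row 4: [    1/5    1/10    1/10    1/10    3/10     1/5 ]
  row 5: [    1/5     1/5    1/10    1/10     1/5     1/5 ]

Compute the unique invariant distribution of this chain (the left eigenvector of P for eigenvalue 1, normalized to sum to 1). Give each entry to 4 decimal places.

Balance equations π_j = Σ_i π_i·P[i][j]:
  π_0 = 1/10·π_0 + 1/5·π_1 + 1/10·π_2 + 1/5·π_3 + 1/5·π_4 + 1/5·π_5
  π_1 = 3/10·π_0 + 1/10·π_1 + 3/10·π_2 + 3/10·π_3 + 1/10·π_4 + 1/5·π_5
  π_2 = 1/5·π_0 + 1/5·π_1 + 1/5·π_2 + 1/10·π_3 + 1/10·π_4 + 1/10·π_5
  π_3 = 1/10·π_0 + 1/10·π_1 + 1/10·π_2 + 1/5·π_3 + 1/10·π_4 + 1/10·π_5
  π_4 = 1/10·π_0 + 1/5·π_1 + 1/5·π_2 + 1/10·π_3 + 3/10·π_4 + 1/5·π_5
  normalize: π_0 + π_1 + π_2 + π_3 + π_4 + π_5 = 1
Solving the linear system gives exactly π = [14831/88299, 17983/88299, 13457/88299, 1/9, 1876/9811, 5111/29433].

π = [0.1680, 0.2037, 0.1524, 0.1111, 0.1912, 0.1736]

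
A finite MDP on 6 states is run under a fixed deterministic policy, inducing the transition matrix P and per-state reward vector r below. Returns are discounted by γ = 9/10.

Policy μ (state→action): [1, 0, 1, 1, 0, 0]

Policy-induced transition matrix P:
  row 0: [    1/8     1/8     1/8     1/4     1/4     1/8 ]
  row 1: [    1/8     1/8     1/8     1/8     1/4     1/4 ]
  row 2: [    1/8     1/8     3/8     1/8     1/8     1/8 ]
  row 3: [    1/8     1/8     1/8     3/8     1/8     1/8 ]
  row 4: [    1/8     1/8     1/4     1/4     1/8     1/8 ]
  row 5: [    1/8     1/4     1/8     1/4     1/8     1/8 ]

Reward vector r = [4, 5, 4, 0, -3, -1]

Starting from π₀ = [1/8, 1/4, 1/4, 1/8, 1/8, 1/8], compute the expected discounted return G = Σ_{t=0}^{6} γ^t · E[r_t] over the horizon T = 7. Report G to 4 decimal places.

G = 8.0226

t=0: π = [0.1250, 0.2500, 0.2500, 0.1250, 0.1250, 0.1250], E[r] = 2.2500, γ^t·E[r] = 2.250000, running G = 2.250000
t=1: π = [0.1250, 0.1406, 0.2031, 0.2031, 0.1719, 0.1563], E[r] = 1.3438, γ^t·E[r] = 1.209375, running G = 3.459375
t=2: π = [0.1250, 0.1445, 0.1973, 0.2324, 0.1582, 0.1426], E[r] = 1.3945, γ^t·E[r] = 1.129570, running G = 4.588945
t=3: π = [0.1250, 0.1428, 0.1941, 0.2363, 0.1587, 0.1431], E[r] = 1.3713, γ^t·E[r] = 0.999705, running G = 5.588651
t=4: π = [0.1250, 0.1429, 0.1934, 0.2374, 0.1585, 0.1429], E[r] = 1.3696, γ^t·E[r] = 0.898573, running G = 6.487224
t=5: π = [0.1250, 0.1429, 0.1931, 0.2376, 0.1585, 0.1429], E[r] = 1.3686, γ^t·E[r] = 0.808124, running G = 7.295348
t=6: π = [0.1250, 0.1429, 0.1931, 0.2377, 0.1585, 0.1429], E[r] = 1.3684, γ^t·E[r] = 0.727211, running G = 8.022559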